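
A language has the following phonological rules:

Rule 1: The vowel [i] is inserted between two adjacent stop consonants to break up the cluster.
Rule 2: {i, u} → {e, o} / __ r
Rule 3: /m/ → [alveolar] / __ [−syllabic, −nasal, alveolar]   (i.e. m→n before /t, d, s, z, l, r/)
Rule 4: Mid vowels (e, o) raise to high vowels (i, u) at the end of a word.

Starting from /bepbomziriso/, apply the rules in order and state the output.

bepibonzerisu

Rule 1 (stop-cluster i-epenthesis): /p/ and /b/ form a stop–stop cluster, so [i] is inserted between them. /bepbomziriso/ → bepibomziriso.
Rule 2 (pre-rhotic lowering): /i/ is a high vowel immediately before /r/, so it lowers to [e]. /bepibomziriso/ → bepibomzeriso.
Rule 3 (nasal place assimilation): /m/ precedes the alveolar consonant /z/, so it assimilates in place to [n]. /bepibomzeriso/ → bepibonzeriso.
Rule 4 (final vowel raising): /o/ is a mid vowel in word-final position, so it raises to [u]. /bepibonzeriso/ → bepibonzerisu.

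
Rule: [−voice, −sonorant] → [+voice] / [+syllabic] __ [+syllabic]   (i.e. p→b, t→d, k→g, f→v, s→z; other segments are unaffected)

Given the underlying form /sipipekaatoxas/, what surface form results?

/p/ is a voiceless obstruent between vowels /i/ and /i/, so it voices to [b].
/p/ is a voiceless obstruent between vowels /i/ and /e/, so it voices to [b].
/k/ is a voiceless obstruent between vowels /e/ and /a/, so it voices to [g].
/t/ is a voiceless obstruent between vowels /a/ and /o/, so it voices to [d].
Surface form: [sibibegaadoxas].

sibibegaadoxas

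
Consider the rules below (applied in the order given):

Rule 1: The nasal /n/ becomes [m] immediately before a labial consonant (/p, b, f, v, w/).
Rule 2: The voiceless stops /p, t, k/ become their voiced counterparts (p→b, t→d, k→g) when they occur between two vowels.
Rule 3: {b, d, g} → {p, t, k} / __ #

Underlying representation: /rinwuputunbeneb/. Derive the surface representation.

Rule 1 (nasal place assimilation): /n/ precedes the labial consonant /w/, so it assimilates in place to [m]. /n/ precedes the labial consonant /b/, so it assimilates in place to [m]. /rinwuputunbeneb/ → rimwuputumbeneb.
Rule 2 (intervocalic voicing): /p/ is a voiceless stop between vowels /u/ and /u/, so it voices to [b]. /t/ is a voiceless stop between vowels /u/ and /u/, so it voices to [d]. /rimwuputumbeneb/ → rimwubudumbeneb.
Rule 3 (final devoicing): /b/ is a voiced stop in word-final position, so it devoices to [p]. /rimwubudumbeneb/ → rimwubudumbenep.

rimwubudumbenep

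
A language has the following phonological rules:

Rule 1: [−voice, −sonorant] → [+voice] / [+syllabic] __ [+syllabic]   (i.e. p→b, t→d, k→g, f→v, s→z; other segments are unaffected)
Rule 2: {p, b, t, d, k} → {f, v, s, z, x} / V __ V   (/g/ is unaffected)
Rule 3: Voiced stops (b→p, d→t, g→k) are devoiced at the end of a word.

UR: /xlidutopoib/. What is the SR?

xlizuzovoip

Rule 1 (intervocalic voicing): /t/ is a voiceless obstruent between vowels /u/ and /o/, so it voices to [d]. /p/ is a voiceless obstruent between vowels /o/ and /o/, so it voices to [b]. /xlidutopoib/ → xlidudoboib.
Rule 2 (intervocalic spirantization): /d/ is a stop between vowels /i/ and /u/, so it spirantizes to the fricative [z]. /d/ is a stop between vowels /u/ and /o/, so it spirantizes to the fricative [z]. /b/ is a stop between vowels /o/ and /o/, so it spirantizes to the fricative [v]. /xlidudoboib/ → xlizuzovoib.
Rule 3 (final devoicing): /b/ is a voiced stop in word-final position, so it devoices to [p]. /xlizuzovoib/ → xlizuzovoip.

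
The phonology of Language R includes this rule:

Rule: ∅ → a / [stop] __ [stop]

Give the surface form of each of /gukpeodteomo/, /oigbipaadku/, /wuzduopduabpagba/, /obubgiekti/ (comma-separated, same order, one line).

gukapeodateomo, oigabipaadaku, wuzduopaduabapagaba, obubagiekati

/gukpeodteomo/: /k/ and /p/ form a stop–stop cluster, so [a] is inserted between them. /d/ and /t/ form a stop–stop cluster, so [a] is inserted between them. → [gukapeodateomo].
/oigbipaadku/: /g/ and /b/ form a stop–stop cluster, so [a] is inserted between them. /d/ and /k/ form a stop–stop cluster, so [a] is inserted between them. → [oigabipaadaku].
/wuzduopduabpagba/: /p/ and /d/ form a stop–stop cluster, so [a] is inserted between them. /b/ and /p/ form a stop–stop cluster, so [a] is inserted between them. /g/ and /b/ form a stop–stop cluster, so [a] is inserted between them. → [wuzduopaduabapagaba].
/obubgiekti/: /b/ and /g/ form a stop–stop cluster, so [a] is inserted between them. /k/ and /t/ form a stop–stop cluster, so [a] is inserted between them. → [obubagiekati].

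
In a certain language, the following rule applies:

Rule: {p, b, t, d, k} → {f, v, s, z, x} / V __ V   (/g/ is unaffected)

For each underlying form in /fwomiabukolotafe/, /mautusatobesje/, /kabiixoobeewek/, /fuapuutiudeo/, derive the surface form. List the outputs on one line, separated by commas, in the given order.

/fwomiabukolotafe/: /b/ is a stop between vowels /a/ and /u/, so it spirantizes to the fricative [v]. /k/ is a stop between vowels /u/ and /o/, so it spirantizes to the fricative [x]. /t/ is a stop between vowels /o/ and /a/, so it spirantizes to the fricative [s]. → [fwomiavuxolosafe].
/mautusatobesje/: /t/ is a stop between vowels /u/ and /u/, so it spirantizes to the fricative [s]. /t/ is a stop between vowels /a/ and /o/, so it spirantizes to the fricative [s]. /b/ is a stop between vowels /o/ and /e/, so it spirantizes to the fricative [v]. → [maususasovesje].
/kabiixoobeewek/: /b/ is a stop between vowels /a/ and /i/, so it spirantizes to the fricative [v]. /b/ is a stop between vowels /o/ and /e/, so it spirantizes to the fricative [v]. → [kaviixooveewek].
/fuapuutiudeo/: /p/ is a stop between vowels /a/ and /u/, so it spirantizes to the fricative [f]. /t/ is a stop between vowels /u/ and /i/, so it spirantizes to the fricative [s]. /d/ is a stop between vowels /u/ and /e/, so it spirantizes to the fricative [z]. → [fuafuusiuzeo].

fwomiavuxolosafe, maususasovesje, kaviixooveewek, fuafuusiuzeo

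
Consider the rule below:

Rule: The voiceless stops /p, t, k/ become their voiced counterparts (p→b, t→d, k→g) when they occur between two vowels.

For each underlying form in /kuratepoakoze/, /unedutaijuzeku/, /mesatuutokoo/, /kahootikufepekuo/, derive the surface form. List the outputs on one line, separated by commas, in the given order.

/kuratepoakoze/: /t/ is a voiceless stop between vowels /a/ and /e/, so it voices to [d]. /p/ is a voiceless stop between vowels /e/ and /o/, so it voices to [b]. /k/ is a voiceless stop between vowels /a/ and /o/, so it voices to [g]. → [kuradeboagoze].
/unedutaijuzeku/: /t/ is a voiceless stop between vowels /u/ and /a/, so it voices to [d]. /k/ is a voiceless stop between vowels /e/ and /u/, so it voices to [g]. → [unedudaijuzegu].
/mesatuutokoo/: /t/ is a voiceless stop between vowels /a/ and /u/, so it voices to [d]. /t/ is a voiceless stop between vowels /u/ and /o/, so it voices to [d]. /k/ is a voiceless stop between vowels /o/ and /o/, so it voices to [g]. → [mesaduudogoo].
/kahootikufepekuo/: /t/ is a voiceless stop between vowels /o/ and /i/, so it voices to [d]. /k/ is a voiceless stop between vowels /i/ and /u/, so it voices to [g]. /p/ is a voiceless stop between vowels /e/ and /e/, so it voices to [b]. /k/ is a voiceless stop between vowels /e/ and /u/, so it voices to [g]. → [kahoodigufebeguo].

kuradeboagoze, unedudaijuzegu, mesaduudogoo, kahoodigufebeguo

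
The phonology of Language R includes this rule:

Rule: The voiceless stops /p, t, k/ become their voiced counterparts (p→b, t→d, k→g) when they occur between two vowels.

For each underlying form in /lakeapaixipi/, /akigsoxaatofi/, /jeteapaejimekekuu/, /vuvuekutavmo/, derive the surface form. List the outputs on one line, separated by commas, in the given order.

lageabaixibi, agigsoxaadofi, jedeabaejimegeguu, vuvuegudavmo

/lakeapaixipi/: /k/ is a voiceless stop between vowels /a/ and /e/, so it voices to [g]. /p/ is a voiceless stop between vowels /a/ and /a/, so it voices to [b]. /p/ is a voiceless stop between vowels /i/ and /i/, so it voices to [b]. → [lageabaixibi].
/akigsoxaatofi/: /k/ is a voiceless stop between vowels /a/ and /i/, so it voices to [g]. /t/ is a voiceless stop between vowels /a/ and /o/, so it voices to [d]. → [agigsoxaadofi].
/jeteapaejimekekuu/: /t/ is a voiceless stop between vowels /e/ and /e/, so it voices to [d]. /p/ is a voiceless stop between vowels /a/ and /a/, so it voices to [b]. /k/ is a voiceless stop between vowels /e/ and /e/, so it voices to [g]. /k/ is a voiceless stop between vowels /e/ and /u/, so it voices to [g]. → [jedeabaejimegeguu].
/vuvuekutavmo/: /k/ is a voiceless stop between vowels /e/ and /u/, so it voices to [g]. /t/ is a voiceless stop between vowels /u/ and /a/, so it voices to [d]. → [vuvuegudavmo].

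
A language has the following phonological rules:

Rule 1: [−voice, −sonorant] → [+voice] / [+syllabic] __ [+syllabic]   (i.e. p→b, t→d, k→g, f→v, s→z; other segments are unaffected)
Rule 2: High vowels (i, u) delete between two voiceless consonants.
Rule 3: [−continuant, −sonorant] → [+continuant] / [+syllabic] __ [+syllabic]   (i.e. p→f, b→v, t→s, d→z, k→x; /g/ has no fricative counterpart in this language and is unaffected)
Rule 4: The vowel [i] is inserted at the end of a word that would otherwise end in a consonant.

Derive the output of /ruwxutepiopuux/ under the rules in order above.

Rule 1 (intervocalic voicing): /t/ is a voiceless obstruent between vowels /u/ and /e/, so it voices to [d]. /p/ is a voiceless obstruent between vowels /e/ and /i/, so it voices to [b]. /p/ is a voiceless obstruent between vowels /o/ and /u/, so it voices to [b]. /ruwxutepiopuux/ → ruwxudebiobuux.
Rule 2 (high vowel syncope): no segment meets the environment; /ruwxudebiobuux/ is unchanged.
Rule 3 (intervocalic spirantization): /d/ is a stop between vowels /u/ and /e/, so it spirantizes to the fricative [z]. /b/ is a stop between vowels /e/ and /i/, so it spirantizes to the fricative [v]. /b/ is a stop between vowels /o/ and /u/, so it spirantizes to the fricative [v]. /ruwxudebiobuux/ → ruwxuzeviovuux.
Rule 4 (final i-epenthesis): the form ends in the consonant /x/, so [i] is inserted word-finally. /ruwxuzeviovuux/ → ruwxuzeviovuuxi.

ruwxuzeviovuuxi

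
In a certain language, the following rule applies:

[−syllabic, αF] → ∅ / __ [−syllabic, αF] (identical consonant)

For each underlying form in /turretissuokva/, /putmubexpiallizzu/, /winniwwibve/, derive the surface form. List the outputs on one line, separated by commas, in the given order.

/turretissuokva/: /rr/ is a geminate; the first /r/ deletes. /ss/ is a geminate; the first /s/ deletes. → [turetisuokva].
/putmubexpiallizzu/: /ll/ is a geminate; the first /l/ deletes. /zz/ is a geminate; the first /z/ deletes. → [putmubexpializu].
/winniwwibve/: /nn/ is a geminate; the first /n/ deletes. /ww/ is a geminate; the first /w/ deletes. → [winiwibve].

turetisuokva, putmubexpializu, winiwibve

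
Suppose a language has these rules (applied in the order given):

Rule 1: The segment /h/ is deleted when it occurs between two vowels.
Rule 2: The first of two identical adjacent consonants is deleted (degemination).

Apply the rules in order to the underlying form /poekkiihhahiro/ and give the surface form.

Rule 1 (intervocalic h-deletion): /h/ occurs between vowels /a/ and /i/, so it deletes. /poekkiihhahiro/ → poekkiihhairo.
Rule 2 (degemination): /kk/ is a geminate; the first /k/ deletes. /hh/ is a geminate; the first /h/ deletes. /poekkiihhairo/ → poekiihairo.

poekiihairo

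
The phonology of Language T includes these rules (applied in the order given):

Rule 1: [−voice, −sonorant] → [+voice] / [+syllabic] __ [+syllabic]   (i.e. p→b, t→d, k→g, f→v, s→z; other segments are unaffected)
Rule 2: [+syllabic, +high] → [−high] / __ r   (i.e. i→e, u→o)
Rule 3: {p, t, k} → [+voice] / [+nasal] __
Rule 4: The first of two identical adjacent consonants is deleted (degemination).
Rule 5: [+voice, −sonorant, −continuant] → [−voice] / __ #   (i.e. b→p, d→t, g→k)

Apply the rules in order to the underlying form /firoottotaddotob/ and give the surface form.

Rule 1 (intervocalic voicing): /t/ is a voiceless obstruent between vowels /o/ and /a/, so it voices to [d]. /t/ is a voiceless obstruent between vowels /o/ and /o/, so it voices to [d]. /firoottotaddotob/ → firoottodaddodob.
Rule 2 (pre-rhotic lowering): /i/ is a high vowel immediately before /r/, so it lowers to [e]. /firoottodaddodob/ → feroottodaddodob.
Rule 3 (post-nasal voicing): no segment meets the environment; /feroottodaddodob/ is unchanged.
Rule 4 (degemination): /tt/ is a geminate; the first /t/ deletes. /dd/ is a geminate; the first /d/ deletes. /feroottodaddodob/ → ferootodadodob.
Rule 5 (final devoicing): /b/ is a voiced stop in word-final position, so it devoices to [p]. /ferootodadodob/ → ferootodadodop.

ferootodadodop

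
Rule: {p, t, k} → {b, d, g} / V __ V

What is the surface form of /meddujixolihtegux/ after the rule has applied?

meddujixolihtegux

No segment of /meddujixolihtegux/ meets the structural description of the rule, so the form surfaces unchanged.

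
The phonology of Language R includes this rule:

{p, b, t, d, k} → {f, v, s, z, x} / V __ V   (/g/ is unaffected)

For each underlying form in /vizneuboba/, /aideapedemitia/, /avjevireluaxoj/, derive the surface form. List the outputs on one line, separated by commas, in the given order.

/vizneuboba/: /b/ is a stop between vowels /u/ and /o/, so it spirantizes to the fricative [v]. /b/ is a stop between vowels /o/ and /a/, so it spirantizes to the fricative [v]. → [vizneuvova].
/aideapedemitia/: /d/ is a stop between vowels /i/ and /e/, so it spirantizes to the fricative [z]. /p/ is a stop between vowels /a/ and /e/, so it spirantizes to the fricative [f]. /d/ is a stop between vowels /e/ and /e/, so it spirantizes to the fricative [z]. /t/ is a stop between vowels /i/ and /i/, so it spirantizes to the fricative [s]. → [aizeafezemisia].
/avjevireluaxoj/: the rule's environment is not met; surfaces unchanged as [avjevireluaxoj].

vizneuvova, aizeafezemisia, avjevireluaxoj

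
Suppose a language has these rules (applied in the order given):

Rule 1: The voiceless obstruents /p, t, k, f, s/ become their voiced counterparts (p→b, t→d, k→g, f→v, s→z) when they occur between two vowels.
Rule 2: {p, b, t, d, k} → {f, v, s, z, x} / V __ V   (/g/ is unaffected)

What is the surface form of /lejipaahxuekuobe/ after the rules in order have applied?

lejivaahxueguove

Rule 1 (intervocalic voicing): /p/ is a voiceless obstruent between vowels /i/ and /a/, so it voices to [b]. /k/ is a voiceless obstruent between vowels /e/ and /u/, so it voices to [g]. /lejipaahxuekuobe/ → lejibaahxueguobe.
Rule 2 (intervocalic spirantization): /b/ is a stop between vowels /i/ and /a/, so it spirantizes to the fricative [v]. /b/ is a stop between vowels /o/ and /e/, so it spirantizes to the fricative [v]. /lejibaahxueguobe/ → lejivaahxueguove.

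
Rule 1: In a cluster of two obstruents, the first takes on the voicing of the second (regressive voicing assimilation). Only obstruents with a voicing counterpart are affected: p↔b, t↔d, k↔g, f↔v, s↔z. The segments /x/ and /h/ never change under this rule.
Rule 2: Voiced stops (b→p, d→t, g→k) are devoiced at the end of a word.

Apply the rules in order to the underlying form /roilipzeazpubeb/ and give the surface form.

Rule 1 (regressive voicing assimilation): /p/ precedes the voiced obstruent /z/, so it voices to [b] by assimilation. /z/ precedes the voiceless obstruent /p/, so it devoices to [s] by assimilation. /roilipzeazpubeb/ → roilibzeaspubeb.
Rule 2 (final devoicing): /b/ is a voiced stop in word-final position, so it devoices to [p]. /roilibzeaspubeb/ → roilibzeaspubep.

roilibzeaspubep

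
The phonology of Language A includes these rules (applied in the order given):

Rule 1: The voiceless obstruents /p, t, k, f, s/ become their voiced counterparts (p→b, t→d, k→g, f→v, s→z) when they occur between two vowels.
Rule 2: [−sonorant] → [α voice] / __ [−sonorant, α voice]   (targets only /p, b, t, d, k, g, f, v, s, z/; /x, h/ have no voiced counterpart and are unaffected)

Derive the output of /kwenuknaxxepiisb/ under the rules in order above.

kwenuknaxxebiizb

Rule 1 (intervocalic voicing): /p/ is a voiceless obstruent between vowels /e/ and /i/, so it voices to [b]. /kwenuknaxxepiisb/ → kwenuknaxxebiisb.
Rule 2 (regressive voicing assimilation): /s/ precedes the voiced obstruent /b/, so it voices to [z] by assimilation. /kwenuknaxxebiisb/ → kwenuknaxxebiizb.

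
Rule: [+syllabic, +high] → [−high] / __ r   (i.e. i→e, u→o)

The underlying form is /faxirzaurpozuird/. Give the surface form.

Scanning /faxirzaurpozuird/: /i/ is a high vowel immediately before /r/, so it lowers to [e]; /u/ is a high vowel immediately before /r/, so it lowers to [o]; /u/ at position 13 is not in the conditioning environment; /i/ is a high vowel immediately before /r/, so it lowers to [e].
Result: [faxerzaorpozuerd].

faxerzaorpozuerd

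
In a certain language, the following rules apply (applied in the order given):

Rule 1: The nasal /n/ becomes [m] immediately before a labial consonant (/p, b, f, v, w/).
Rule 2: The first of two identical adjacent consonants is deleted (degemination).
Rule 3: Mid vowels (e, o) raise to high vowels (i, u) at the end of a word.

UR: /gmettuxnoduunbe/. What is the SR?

Rule 1 (nasal place assimilation): /n/ precedes the labial consonant /b/, so it assimilates in place to [m]. /gmettuxnoduunbe/ → gmettuxnoduumbe.
Rule 2 (degemination): /tt/ is a geminate; the first /t/ deletes. /gmettuxnoduumbe/ → gmetuxnoduumbe.
Rule 3 (final vowel raising): /e/ is a mid vowel in word-final position, so it raises to [i]. /gmetuxnoduumbe/ → gmetuxnoduumbi.

gmetuxnoduumbi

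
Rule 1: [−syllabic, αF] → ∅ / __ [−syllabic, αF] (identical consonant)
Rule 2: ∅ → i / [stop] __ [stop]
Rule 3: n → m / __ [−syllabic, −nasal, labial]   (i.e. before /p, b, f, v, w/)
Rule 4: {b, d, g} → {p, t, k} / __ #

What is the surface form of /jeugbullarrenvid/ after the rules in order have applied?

Rule 1 (degemination): /ll/ is a geminate; the first /l/ deletes. /rr/ is a geminate; the first /r/ deletes. /jeugbullarrenvid/ → jeugbularenvid.
Rule 2 (stop-cluster i-epenthesis): /g/ and /b/ form a stop–stop cluster, so [i] is inserted between them. /jeugbularenvid/ → jeugibularenvid.
Rule 3 (nasal place assimilation): /n/ precedes the labial consonant /v/, so it assimilates in place to [m]. /jeugibularenvid/ → jeugibularemvid.
Rule 4 (final devoicing): /d/ is a voiced stop in word-final position, so it devoices to [t]. /jeugibularemvid/ → jeugibularemvit.

jeugibularemvit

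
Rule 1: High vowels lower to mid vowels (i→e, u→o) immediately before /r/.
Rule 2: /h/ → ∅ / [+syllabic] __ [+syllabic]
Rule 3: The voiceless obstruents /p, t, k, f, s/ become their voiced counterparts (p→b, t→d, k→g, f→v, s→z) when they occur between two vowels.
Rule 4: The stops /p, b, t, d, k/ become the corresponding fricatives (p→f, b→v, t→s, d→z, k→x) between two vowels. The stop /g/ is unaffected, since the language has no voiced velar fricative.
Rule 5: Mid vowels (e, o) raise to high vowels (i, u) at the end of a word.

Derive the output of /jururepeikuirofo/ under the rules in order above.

Rule 1 (pre-rhotic lowering): /u/ is a high vowel immediately before /r/, so it lowers to [o]. /u/ is a high vowel immediately before /r/, so it lowers to [o]. /i/ is a high vowel immediately before /r/, so it lowers to [e]. /jururepeikuirofo/ → jororepeikuerofo.
Rule 2 (intervocalic h-deletion): no segment meets the environment; /jororepeikuerofo/ is unchanged.
Rule 3 (intervocalic voicing): /p/ is a voiceless obstruent between vowels /e/ and /e/, so it voices to [b]. /k/ is a voiceless obstruent between vowels /i/ and /u/, so it voices to [g]. /f/ is a voiceless obstruent between vowels /o/ and /o/, so it voices to [v]. /jororepeikuerofo/ → jororebeiguerovo.
Rule 4 (intervocalic spirantization): /b/ is a stop between vowels /e/ and /e/, so it spirantizes to the fricative [v]. /jororebeiguerovo/ → jororeveiguerovo.
Rule 5 (final vowel raising): /o/ is a mid vowel in word-final position, so it raises to [u]. /jororeveiguerovo/ → jororeveiguerovu.

jororeveiguerovu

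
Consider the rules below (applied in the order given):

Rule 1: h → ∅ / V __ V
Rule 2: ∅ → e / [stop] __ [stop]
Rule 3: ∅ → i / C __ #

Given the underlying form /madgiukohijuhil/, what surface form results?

madegiukoijuili

Rule 1 (intervocalic h-deletion): /h/ occurs between vowels /o/ and /i/, so it deletes. /h/ occurs between vowels /u/ and /i/, so it deletes. /madgiukohijuhil/ → madgiukoijuil.
Rule 2 (stop-cluster e-epenthesis): /d/ and /g/ form a stop–stop cluster, so [e] is inserted between them. /madgiukoijuil/ → madegiukoijuil.
Rule 3 (final i-epenthesis): the form ends in the consonant /l/, so [i] is inserted word-finally. /madegiukoijuil/ → madegiukoijuili.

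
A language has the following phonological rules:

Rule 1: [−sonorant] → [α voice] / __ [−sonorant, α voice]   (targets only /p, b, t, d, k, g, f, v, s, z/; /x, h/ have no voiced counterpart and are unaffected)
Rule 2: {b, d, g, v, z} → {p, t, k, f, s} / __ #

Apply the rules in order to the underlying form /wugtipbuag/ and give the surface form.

Rule 1 (regressive voicing assimilation): /g/ precedes the voiceless obstruent /t/, so it devoices to [k] by assimilation. /p/ precedes the voiced obstruent /b/, so it voices to [b] by assimilation. /wugtipbuag/ → wuktibbuag.
Rule 2 (final devoicing): /g/ is a voiced obstruent in word-final position, so it devoices to [k]. /wuktibbuag/ → wuktibbuak.

wuktibbuak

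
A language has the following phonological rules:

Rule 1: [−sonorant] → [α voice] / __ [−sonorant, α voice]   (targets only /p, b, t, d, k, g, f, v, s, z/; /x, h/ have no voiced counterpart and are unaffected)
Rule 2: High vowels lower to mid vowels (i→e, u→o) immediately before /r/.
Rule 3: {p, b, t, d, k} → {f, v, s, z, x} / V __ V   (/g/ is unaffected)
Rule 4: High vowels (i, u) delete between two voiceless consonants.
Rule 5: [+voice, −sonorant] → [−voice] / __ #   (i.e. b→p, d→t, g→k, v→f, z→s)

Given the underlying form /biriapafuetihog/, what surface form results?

Rule 1 (regressive voicing assimilation): no segment meets the environment; /biriapafuetihog/ is unchanged.
Rule 2 (pre-rhotic lowering): /i/ is a high vowel immediately before /r/, so it lowers to [e]. /biriapafuetihog/ → beriapafuetihog.
Rule 3 (intervocalic spirantization): /p/ is a stop between vowels /a/ and /a/, so it spirantizes to the fricative [f]. /t/ is a stop between vowels /e/ and /i/, so it spirantizes to the fricative [s]. /beriapafuetihog/ → beriafafuesihog.
Rule 4 (high vowel syncope): /i/ is a high vowel flanked by voiceless consonants /s/ and /h/, so it deletes. /beriafafuesihog/ → beriafafueshog.
Rule 5 (final devoicing): /g/ is a voiced obstruent in word-final position, so it devoices to [k]. /beriafafueshog/ → beriafafueshok.

beriafafueshok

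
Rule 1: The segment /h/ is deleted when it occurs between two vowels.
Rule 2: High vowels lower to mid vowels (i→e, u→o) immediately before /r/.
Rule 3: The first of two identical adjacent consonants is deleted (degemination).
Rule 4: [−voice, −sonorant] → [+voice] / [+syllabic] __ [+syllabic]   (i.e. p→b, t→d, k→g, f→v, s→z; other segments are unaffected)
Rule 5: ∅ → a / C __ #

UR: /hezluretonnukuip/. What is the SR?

hezloredonuguipa

Rule 1 (intervocalic h-deletion): no segment meets the environment; /hezluretonnukuip/ is unchanged.
Rule 2 (pre-rhotic lowering): /u/ is a high vowel immediately before /r/, so it lowers to [o]. /hezluretonnukuip/ → hezloretonnukuip.
Rule 3 (degemination): /nn/ is a geminate; the first /n/ deletes. /hezloretonnukuip/ → hezloretonukuip.
Rule 4 (intervocalic voicing): /t/ is a voiceless obstruent between vowels /e/ and /o/, so it voices to [d]. /k/ is a voiceless obstruent between vowels /u/ and /u/, so it voices to [g]. /hezloretonukuip/ → hezloredonuguip.
Rule 5 (final a-epenthesis): the form ends in the consonant /p/, so [a] is inserted word-finally. /hezloredonuguip/ → hezloredonuguipa.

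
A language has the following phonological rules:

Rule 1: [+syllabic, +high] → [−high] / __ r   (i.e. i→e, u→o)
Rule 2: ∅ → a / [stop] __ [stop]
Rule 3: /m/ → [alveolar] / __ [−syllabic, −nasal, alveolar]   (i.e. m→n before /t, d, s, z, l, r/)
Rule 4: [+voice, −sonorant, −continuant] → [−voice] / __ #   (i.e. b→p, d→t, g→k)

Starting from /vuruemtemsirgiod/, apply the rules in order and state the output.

voruentensergiot

Rule 1 (pre-rhotic lowering): /u/ is a high vowel immediately before /r/, so it lowers to [o]. /i/ is a high vowel immediately before /r/, so it lowers to [e]. /vuruemtemsirgiod/ → voruemtemsergiod.
Rule 2 (stop-cluster a-epenthesis): no segment meets the environment; /voruemtemsergiod/ is unchanged.
Rule 3 (nasal place assimilation): /m/ precedes the alveolar consonant /t/, so it assimilates in place to [n]. /m/ precedes the alveolar consonant /s/, so it assimilates in place to [n]. /voruemtemsergiod/ → voruentensergiod.
Rule 4 (final devoicing): /d/ is a voiced stop in word-final position, so it devoices to [t]. /voruentensergiod/ → voruentensergiot.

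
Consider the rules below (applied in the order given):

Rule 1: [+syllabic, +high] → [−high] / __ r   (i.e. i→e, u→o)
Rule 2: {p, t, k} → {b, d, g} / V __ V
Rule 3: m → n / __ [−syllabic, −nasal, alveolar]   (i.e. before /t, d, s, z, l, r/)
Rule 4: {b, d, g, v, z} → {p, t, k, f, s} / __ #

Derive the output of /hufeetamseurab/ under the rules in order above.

hufeedanseorap

Rule 1 (pre-rhotic lowering): /u/ is a high vowel immediately before /r/, so it lowers to [o]. /hufeetamseurab/ → hufeetamseorab.
Rule 2 (intervocalic voicing): /t/ is a voiceless stop between vowels /e/ and /a/, so it voices to [d]. /hufeetamseorab/ → hufeedamseorab.
Rule 3 (nasal place assimilation): /m/ precedes the alveolar consonant /s/, so it assimilates in place to [n]. /hufeedamseorab/ → hufeedanseorab.
Rule 4 (final devoicing): /b/ is a voiced obstruent in word-final position, so it devoices to [p]. /hufeedanseorab/ → hufeedanseorap.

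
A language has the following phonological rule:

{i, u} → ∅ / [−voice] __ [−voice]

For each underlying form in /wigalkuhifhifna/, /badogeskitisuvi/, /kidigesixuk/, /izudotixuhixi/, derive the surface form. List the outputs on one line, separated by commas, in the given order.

wigalkhfhfna, badogesktsuvi, kidigesxk, izudotxhxi

/wigalkuhifhifna/: /u/ is a high vowel flanked by voiceless consonants /k/ and /h/, so it deletes. /i/ is a high vowel flanked by voiceless consonants /h/ and /f/, so it deletes. /i/ is a high vowel flanked by voiceless consonants /h/ and /f/, so it deletes. → [wigalkhfhfna].
/badogeskitisuvi/: /i/ is a high vowel flanked by voiceless consonants /k/ and /t/, so it deletes. /i/ is a high vowel flanked by voiceless consonants /t/ and /s/, so it deletes. → [badogesktsuvi].
/kidigesixuk/: /i/ is a high vowel flanked by voiceless consonants /s/ and /x/, so it deletes. /u/ is a high vowel flanked by voiceless consonants /x/ and /k/, so it deletes. → [kidigesxk].
/izudotixuhixi/: /i/ is a high vowel flanked by voiceless consonants /t/ and /x/, so it deletes. /u/ is a high vowel flanked by voiceless consonants /x/ and /h/, so it deletes. /i/ is a high vowel flanked by voiceless consonants /h/ and /x/, so it deletes. → [izudotxhxi].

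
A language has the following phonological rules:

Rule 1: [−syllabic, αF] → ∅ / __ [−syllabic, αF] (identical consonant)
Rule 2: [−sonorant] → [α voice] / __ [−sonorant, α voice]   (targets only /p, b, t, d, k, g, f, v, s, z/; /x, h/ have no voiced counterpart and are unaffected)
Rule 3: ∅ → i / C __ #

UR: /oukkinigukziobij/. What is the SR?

oukinigugziobiji

Rule 1 (degemination): /kk/ is a geminate; the first /k/ deletes. /oukkinigukziobij/ → oukinigukziobij.
Rule 2 (regressive voicing assimilation): /k/ precedes the voiced obstruent /z/, so it voices to [g] by assimilation. /oukinigukziobij/ → oukinigugziobij.
Rule 3 (final i-epenthesis): the form ends in the consonant /j/, so [i] is inserted word-finally. /oukinigugziobij/ → oukinigugziobiji.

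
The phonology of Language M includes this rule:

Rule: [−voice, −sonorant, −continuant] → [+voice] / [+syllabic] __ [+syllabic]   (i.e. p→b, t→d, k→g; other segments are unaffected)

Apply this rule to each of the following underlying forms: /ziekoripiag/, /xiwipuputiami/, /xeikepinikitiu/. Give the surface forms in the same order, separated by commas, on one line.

/ziekoripiag/: /k/ is a voiceless stop between vowels /e/ and /o/, so it voices to [g]. /p/ is a voiceless stop between vowels /i/ and /i/, so it voices to [b]. → [ziegoribiag].
/xiwipuputiami/: /p/ is a voiceless stop between vowels /i/ and /u/, so it voices to [b]. /p/ is a voiceless stop between vowels /u/ and /u/, so it voices to [b]. /t/ is a voiceless stop between vowels /u/ and /i/, so it voices to [d]. → [xiwibubudiami].
/xeikepinikitiu/: /k/ is a voiceless stop between vowels /i/ and /e/, so it voices to [g]. /p/ is a voiceless stop between vowels /e/ and /i/, so it voices to [b]. /k/ is a voiceless stop between vowels /i/ and /i/, so it voices to [g]. /t/ is a voiceless stop between vowels /i/ and /i/, so it voices to [d]. → [xeigebinigidiu].

ziegoribiag, xiwibubudiami, xeigebinigidiu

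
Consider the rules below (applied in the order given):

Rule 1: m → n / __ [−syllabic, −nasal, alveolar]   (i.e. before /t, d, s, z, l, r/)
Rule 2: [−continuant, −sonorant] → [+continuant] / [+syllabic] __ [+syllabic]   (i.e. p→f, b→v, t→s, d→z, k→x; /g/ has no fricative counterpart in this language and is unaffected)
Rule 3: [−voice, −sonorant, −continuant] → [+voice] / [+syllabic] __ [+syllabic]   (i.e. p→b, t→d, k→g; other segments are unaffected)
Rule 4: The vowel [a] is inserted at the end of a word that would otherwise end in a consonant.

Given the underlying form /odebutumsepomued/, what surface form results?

Rule 1 (nasal place assimilation): /m/ precedes the alveolar consonant /s/, so it assimilates in place to [n]. /odebutumsepomued/ → odebutunsepomued.
Rule 2 (intervocalic spirantization): /d/ is a stop between vowels /o/ and /e/, so it spirantizes to the fricative [z]. /b/ is a stop between vowels /e/ and /u/, so it spirantizes to the fricative [v]. /t/ is a stop between vowels /u/ and /u/, so it spirantizes to the fricative [s]. /p/ is a stop between vowels /e/ and /o/, so it spirantizes to the fricative [f]. /odebutunsepomued/ → ozevusunsefomued.
Rule 3 (intervocalic voicing): no segment meets the environment; /ozevusunsefomued/ is unchanged.
Rule 4 (final a-epenthesis): the form ends in the consonant /d/, so [a] is inserted word-finally. /ozevusunsefomued/ → ozevusunsefomueda.

ozevusunsefomueda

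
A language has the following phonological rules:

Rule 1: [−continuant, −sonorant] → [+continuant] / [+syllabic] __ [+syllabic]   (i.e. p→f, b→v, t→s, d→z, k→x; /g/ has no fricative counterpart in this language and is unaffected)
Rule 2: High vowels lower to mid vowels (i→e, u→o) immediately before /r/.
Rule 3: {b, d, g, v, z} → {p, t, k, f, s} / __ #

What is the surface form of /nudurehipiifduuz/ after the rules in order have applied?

nuzorehifiifduus

Rule 1 (intervocalic spirantization): /d/ is a stop between vowels /u/ and /u/, so it spirantizes to the fricative [z]. /p/ is a stop between vowels /i/ and /i/, so it spirantizes to the fricative [f]. /nudurehipiifduuz/ → nuzurehifiifduuz.
Rule 2 (pre-rhotic lowering): /u/ is a high vowel immediately before /r/, so it lowers to [o]. /nuzurehifiifduuz/ → nuzorehifiifduuz.
Rule 3 (final devoicing): /z/ is a voiced obstruent in word-final position, so it devoices to [s]. /nuzorehifiifduuz/ → nuzorehifiifduus.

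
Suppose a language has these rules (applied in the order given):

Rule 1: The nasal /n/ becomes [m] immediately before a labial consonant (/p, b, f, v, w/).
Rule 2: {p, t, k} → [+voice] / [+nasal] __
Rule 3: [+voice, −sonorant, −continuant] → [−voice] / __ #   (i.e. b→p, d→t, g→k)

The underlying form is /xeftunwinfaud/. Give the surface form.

xeftumwimfaut

Rule 1 (nasal place assimilation): /n/ precedes the labial consonant /w/, so it assimilates in place to [m]. /n/ precedes the labial consonant /f/, so it assimilates in place to [m]. /xeftunwinfaud/ → xeftumwimfaud.
Rule 2 (post-nasal voicing): no segment meets the environment; /xeftumwimfaud/ is unchanged.
Rule 3 (final devoicing): /d/ is a voiced stop in word-final position, so it devoices to [t]. /xeftumwimfaud/ → xeftumwimfaut.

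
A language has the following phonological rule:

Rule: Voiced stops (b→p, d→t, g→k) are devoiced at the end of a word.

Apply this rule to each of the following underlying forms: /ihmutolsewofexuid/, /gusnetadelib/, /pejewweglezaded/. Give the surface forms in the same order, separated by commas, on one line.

/ihmutolsewofexuid/: /d/ is a voiced stop in word-final position, so it devoices to [t]. → [ihmutolsewofexuit].
/gusnetadelib/: /b/ is a voiced stop in word-final position, so it devoices to [p]. → [gusnetadelip].
/pejewweglezaded/: /d/ is a voiced stop in word-final position, so it devoices to [t]. → [pejewweglezadet].

ihmutolsewofexuit, gusnetadelip, pejewweglezadet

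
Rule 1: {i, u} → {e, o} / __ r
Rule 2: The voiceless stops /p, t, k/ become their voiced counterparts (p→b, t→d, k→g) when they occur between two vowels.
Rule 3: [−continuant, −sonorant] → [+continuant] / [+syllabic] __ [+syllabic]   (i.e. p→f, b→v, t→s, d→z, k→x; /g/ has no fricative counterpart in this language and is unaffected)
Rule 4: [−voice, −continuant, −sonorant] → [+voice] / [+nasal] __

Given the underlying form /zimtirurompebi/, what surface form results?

zimderorombevi

Rule 1 (pre-rhotic lowering): /i/ is a high vowel immediately before /r/, so it lowers to [e]. /u/ is a high vowel immediately before /r/, so it lowers to [o]. /zimtirurompebi/ → zimterorompebi.
Rule 2 (intervocalic voicing): no segment meets the environment; /zimterorompebi/ is unchanged.
Rule 3 (intervocalic spirantization): /b/ is a stop between vowels /e/ and /i/, so it spirantizes to the fricative [v]. /zimterorompebi/ → zimterorompevi.
Rule 4 (post-nasal voicing): /t/ is a voiceless stop immediately after the nasal /m/, so it voices to [d]. /p/ is a voiceless stop immediately after the nasal /m/, so it voices to [b]. /zimterorompevi/ → zimderorombevi.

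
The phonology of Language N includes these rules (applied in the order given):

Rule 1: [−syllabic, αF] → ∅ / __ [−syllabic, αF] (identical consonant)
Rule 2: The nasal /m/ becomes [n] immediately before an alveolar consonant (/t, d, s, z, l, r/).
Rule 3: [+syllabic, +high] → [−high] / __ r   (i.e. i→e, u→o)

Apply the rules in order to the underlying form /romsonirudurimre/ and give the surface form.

Rule 1 (degemination): no segment meets the environment; /romsonirudurimre/ is unchanged.
Rule 2 (nasal place assimilation): /m/ precedes the alveolar consonant /s/, so it assimilates in place to [n]. /m/ precedes the alveolar consonant /r/, so it assimilates in place to [n]. /romsonirudurimre/ → ronsonirudurinre.
Rule 3 (pre-rhotic lowering): /i/ is a high vowel immediately before /r/, so it lowers to [e]. /u/ is a high vowel immediately before /r/, so it lowers to [o]. /ronsonirudurinre/ → ronsonerudorinre.

ronsonerudorinre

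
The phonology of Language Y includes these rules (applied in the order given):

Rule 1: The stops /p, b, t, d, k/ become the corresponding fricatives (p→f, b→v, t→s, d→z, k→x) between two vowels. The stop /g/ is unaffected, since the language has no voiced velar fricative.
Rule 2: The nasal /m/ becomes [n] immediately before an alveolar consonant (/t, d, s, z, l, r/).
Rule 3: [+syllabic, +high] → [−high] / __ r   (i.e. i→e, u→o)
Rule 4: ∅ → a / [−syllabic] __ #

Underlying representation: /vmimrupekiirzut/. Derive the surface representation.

vminrufexierzuta

Rule 1 (intervocalic spirantization): /p/ is a stop between vowels /u/ and /e/, so it spirantizes to the fricative [f]. /k/ is a stop between vowels /e/ and /i/, so it spirantizes to the fricative [x]. /vmimrupekiirzut/ → vmimrufexiirzut.
Rule 2 (nasal place assimilation): /m/ precedes the alveolar consonant /r/, so it assimilates in place to [n]. /vmimrufexiirzut/ → vminrufexiirzut.
Rule 3 (pre-rhotic lowering): /i/ is a high vowel immediately before /r/, so it lowers to [e]. /vminrufexiirzut/ → vminrufexierzut.
Rule 4 (final a-epenthesis): the form ends in the consonant /t/, so [a] is inserted word-finally. /vminrufexierzut/ → vminrufexierzuta.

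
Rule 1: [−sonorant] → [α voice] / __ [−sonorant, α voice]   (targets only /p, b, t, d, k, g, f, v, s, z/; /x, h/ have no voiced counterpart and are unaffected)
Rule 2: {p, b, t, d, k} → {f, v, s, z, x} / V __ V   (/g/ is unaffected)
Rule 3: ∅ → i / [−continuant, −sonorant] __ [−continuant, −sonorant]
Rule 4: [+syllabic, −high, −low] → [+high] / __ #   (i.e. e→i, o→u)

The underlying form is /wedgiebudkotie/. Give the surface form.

Rule 1 (regressive voicing assimilation): /d/ precedes the voiceless obstruent /k/, so it devoices to [t] by assimilation. /wedgiebudkotie/ → wedgiebutkotie.
Rule 2 (intervocalic spirantization): /b/ is a stop between vowels /e/ and /u/, so it spirantizes to the fricative [v]. /t/ is a stop between vowels /o/ and /i/, so it spirantizes to the fricative [s]. /wedgiebutkotie/ → wedgievutkosie.
Rule 3 (stop-cluster i-epenthesis): /d/ and /g/ form a stop–stop cluster, so [i] is inserted between them. /t/ and /k/ form a stop–stop cluster, so [i] is inserted between them. /wedgievutkosie/ → wedigievutikosie.
Rule 4 (final vowel raising): /e/ is a mid vowel in word-final position, so it raises to [i]. /wedigievutikosie/ → wedigievutikosii.

wedigievutikosii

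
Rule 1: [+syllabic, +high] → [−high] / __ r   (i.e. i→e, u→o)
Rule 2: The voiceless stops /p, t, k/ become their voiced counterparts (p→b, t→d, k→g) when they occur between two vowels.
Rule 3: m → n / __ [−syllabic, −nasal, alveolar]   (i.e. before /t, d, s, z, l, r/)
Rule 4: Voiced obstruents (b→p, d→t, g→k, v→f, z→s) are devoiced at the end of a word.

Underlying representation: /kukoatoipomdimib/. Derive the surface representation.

Rule 1 (pre-rhotic lowering): no segment meets the environment; /kukoatoipomdimib/ is unchanged.
Rule 2 (intervocalic voicing): /k/ is a voiceless stop between vowels /u/ and /o/, so it voices to [g]. /t/ is a voiceless stop between vowels /a/ and /o/, so it voices to [d]. /p/ is a voiceless stop between vowels /i/ and /o/, so it voices to [b]. /kukoatoipomdimib/ → kugoadoibomdimib.
Rule 3 (nasal place assimilation): /m/ precedes the alveolar consonant /d/, so it assimilates in place to [n]. /kugoadoibomdimib/ → kugoadoibondimib.
Rule 4 (final devoicing): /b/ is a voiced obstruent in word-final position, so it devoices to [p]. /kugoadoibondimib/ → kugoadoibondimip.

kugoadoibondimip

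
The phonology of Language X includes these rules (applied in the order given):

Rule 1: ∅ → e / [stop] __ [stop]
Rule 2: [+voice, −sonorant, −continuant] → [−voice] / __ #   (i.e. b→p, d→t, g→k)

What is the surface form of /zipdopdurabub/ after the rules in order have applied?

zipedopedurabup

Rule 1 (stop-cluster e-epenthesis): /p/ and /d/ form a stop–stop cluster, so [e] is inserted between them. /p/ and /d/ form a stop–stop cluster, so [e] is inserted between them. /zipdopdurabub/ → zipedopedurabub.
Rule 2 (final devoicing): /b/ is a voiced stop in word-final position, so it devoices to [p]. /zipedopedurabub/ → zipedopedurabup.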